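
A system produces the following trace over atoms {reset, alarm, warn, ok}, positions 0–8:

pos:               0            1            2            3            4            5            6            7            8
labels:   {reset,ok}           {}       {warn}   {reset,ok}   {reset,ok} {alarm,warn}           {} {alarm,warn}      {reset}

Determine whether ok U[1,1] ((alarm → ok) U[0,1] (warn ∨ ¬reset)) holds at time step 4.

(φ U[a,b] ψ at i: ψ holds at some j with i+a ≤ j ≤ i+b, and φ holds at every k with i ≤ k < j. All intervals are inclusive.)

Need some j in [5,5] with ((alarm → ok) U[0,1] (warn ∨ ¬reset)), and ok at every k in [4,j-1].
  j=5: ((alarm → ok) U[0,1] (warn ∨ ¬reset)) holds; ok holds at every k in [4,4] → satisfied.

Yes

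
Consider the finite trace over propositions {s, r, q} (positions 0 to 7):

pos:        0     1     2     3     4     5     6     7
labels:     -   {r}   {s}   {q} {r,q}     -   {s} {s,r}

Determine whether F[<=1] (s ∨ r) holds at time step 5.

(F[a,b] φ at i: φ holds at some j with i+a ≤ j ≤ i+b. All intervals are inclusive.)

Holds

Check (s ∨ r) at each j in [5,6]:
  j=5: false
  j=6: true
Found at j=6 → formula holds.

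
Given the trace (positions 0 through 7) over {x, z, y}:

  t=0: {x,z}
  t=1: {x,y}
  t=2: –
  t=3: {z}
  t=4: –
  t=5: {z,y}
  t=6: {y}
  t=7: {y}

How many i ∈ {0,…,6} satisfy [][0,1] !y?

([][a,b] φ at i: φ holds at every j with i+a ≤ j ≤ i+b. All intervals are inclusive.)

2

Evaluate at each i in [0,6]:
  i=0: ✗ (fails at j=1)
  i=1: ✗ (fails at j=1)
  i=2: ✓ (all of [2,3])
  i=3: ✓ (all of [3,4])
  i=4: ✗ (fails at j=5)
  i=5: ✗ (fails at j=5)
  i=6: ✗ (fails at j=6)
Positions where it holds: {2, 3} → 2.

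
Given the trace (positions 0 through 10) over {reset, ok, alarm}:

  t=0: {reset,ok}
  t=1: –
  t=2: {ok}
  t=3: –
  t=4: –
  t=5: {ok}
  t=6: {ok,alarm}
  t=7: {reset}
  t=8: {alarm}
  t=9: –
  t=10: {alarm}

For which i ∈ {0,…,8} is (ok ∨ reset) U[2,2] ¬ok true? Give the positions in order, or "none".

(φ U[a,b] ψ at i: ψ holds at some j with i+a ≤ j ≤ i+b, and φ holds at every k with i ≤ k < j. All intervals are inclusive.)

Evaluate at each i in [0,8]:
  i=0: ✗ (no rhs in [2,2])
  i=1: ✗ (lhs fails at k=1 before rhs at j=3)
  i=2: ✗ (lhs fails at k=3 before rhs at j=4)
  i=3: ✗ (no rhs in [5,5])
  i=4: ✗ (no rhs in [6,6])
  i=5: ✓ (rhs at j=7; lhs holds on [5,6])
  i=6: ✓ (rhs at j=8; lhs holds on [6,7])
  i=7: ✗ (lhs fails at k=8 before rhs at j=9)
  i=8: ✗ (lhs fails at k=8 before rhs at j=10)

5, 6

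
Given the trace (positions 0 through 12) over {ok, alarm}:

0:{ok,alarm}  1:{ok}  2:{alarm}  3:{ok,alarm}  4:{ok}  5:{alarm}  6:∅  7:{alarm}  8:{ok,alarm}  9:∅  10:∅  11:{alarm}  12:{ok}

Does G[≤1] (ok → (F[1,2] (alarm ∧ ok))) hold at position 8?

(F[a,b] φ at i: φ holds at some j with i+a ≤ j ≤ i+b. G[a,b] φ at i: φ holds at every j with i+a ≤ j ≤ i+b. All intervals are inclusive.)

False

Check (ok → (F[1,2] (alarm ∧ ok))) at every j in [8,9]:
  j=8: antecedent true; consequent fails (none in [9,10]) → ✗
  j=9: antecedent false → ✓
Fails at j=8 → formula fails.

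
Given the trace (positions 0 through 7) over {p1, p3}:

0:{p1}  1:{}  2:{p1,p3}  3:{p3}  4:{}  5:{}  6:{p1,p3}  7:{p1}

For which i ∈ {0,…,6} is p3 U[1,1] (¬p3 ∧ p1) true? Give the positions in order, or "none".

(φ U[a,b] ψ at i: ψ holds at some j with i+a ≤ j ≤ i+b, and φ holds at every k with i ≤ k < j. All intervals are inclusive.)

Evaluate at each i in [0,6]:
  i=0: ✗ (no rhs in [1,1])
  i=1: ✗ (no rhs in [2,2])
  i=2: ✗ (no rhs in [3,3])
  i=3: ✗ (no rhs in [4,4])
  i=4: ✗ (no rhs in [5,5])
  i=5: ✗ (no rhs in [6,6])
  i=6: ✓ (rhs at j=7; lhs holds on [6,6])

6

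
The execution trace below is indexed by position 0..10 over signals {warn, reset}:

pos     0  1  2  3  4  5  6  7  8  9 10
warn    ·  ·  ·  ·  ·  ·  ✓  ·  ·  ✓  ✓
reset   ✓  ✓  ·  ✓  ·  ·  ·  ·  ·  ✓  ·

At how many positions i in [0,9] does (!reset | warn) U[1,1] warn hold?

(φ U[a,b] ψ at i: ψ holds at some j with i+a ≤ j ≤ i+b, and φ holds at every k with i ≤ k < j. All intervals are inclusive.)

3

Evaluate at each i in [0,9]:
  i=0: ✗ (no rhs in [1,1])
  i=1: ✗ (no rhs in [2,2])
  i=2: ✗ (no rhs in [3,3])
  i=3: ✗ (no rhs in [4,4])
  i=4: ✗ (no rhs in [5,5])
  i=5: ✓ (rhs at j=6; lhs holds on [5,5])
  i=6: ✗ (no rhs in [7,7])
  i=7: ✗ (no rhs in [8,8])
  i=8: ✓ (rhs at j=9; lhs holds on [8,8])
  i=9: ✓ (rhs at j=10; lhs holds on [9,9])
Positions where it holds: {5, 8, 9} → 3.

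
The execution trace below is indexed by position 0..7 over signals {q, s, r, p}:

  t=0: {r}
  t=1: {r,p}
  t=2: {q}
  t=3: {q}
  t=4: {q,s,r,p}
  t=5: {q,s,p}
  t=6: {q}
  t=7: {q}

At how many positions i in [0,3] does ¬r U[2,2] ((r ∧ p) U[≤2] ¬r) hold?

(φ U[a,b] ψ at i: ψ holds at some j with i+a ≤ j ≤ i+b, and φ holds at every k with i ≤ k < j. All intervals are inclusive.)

Evaluate at each i in [0,3]:
  i=0: ✗ (lhs fails at k=0 before rhs at j=2)
  i=1: ✗ (lhs fails at k=1 before rhs at j=3)
  i=2: ✓ (rhs at j=4; lhs holds on [2,3])
  i=3: ✗ (lhs fails at k=4 before rhs at j=5)
Positions where it holds: {2} → 1.

1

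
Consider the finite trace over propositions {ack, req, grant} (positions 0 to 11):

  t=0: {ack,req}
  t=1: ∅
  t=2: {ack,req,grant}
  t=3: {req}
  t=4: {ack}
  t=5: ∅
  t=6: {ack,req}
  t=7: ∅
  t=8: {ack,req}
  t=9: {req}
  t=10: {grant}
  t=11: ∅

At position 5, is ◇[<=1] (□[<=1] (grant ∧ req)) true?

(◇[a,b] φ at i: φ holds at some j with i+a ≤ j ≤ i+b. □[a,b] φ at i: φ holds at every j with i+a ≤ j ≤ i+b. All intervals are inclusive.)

Does not hold

Check □[<=1] (grant ∧ req) at each j in [5,6]:
  j=5: fails at 5
  j=6: fails at 6
No position in the window satisfies it → formula fails.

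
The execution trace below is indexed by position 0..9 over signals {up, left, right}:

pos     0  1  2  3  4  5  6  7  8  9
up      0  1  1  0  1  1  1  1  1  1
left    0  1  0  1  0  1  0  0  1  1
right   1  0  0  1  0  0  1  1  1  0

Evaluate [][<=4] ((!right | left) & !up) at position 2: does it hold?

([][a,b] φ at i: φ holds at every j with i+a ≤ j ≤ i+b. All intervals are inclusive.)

Check ((!right | left) & !up) at every j in [2,6]:
  j=2: false
  j=3: true
  j=4: false
  j=5: false
  j=6: false
Fails at j=2 → formula fails.

Does not hold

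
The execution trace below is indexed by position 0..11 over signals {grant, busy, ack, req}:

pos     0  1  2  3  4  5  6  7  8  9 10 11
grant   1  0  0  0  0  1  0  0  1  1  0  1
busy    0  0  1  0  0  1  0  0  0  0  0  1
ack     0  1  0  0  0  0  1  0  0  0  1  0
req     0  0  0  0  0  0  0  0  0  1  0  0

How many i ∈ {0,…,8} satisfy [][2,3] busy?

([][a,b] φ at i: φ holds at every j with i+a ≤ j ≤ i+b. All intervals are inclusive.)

0

Evaluate at each i in [0,8]:
  i=0: ✗ (fails at j=3)
  i=1: ✗ (fails at j=3)
  i=2: ✗ (fails at j=4)
  i=3: ✗ (fails at j=6)
  i=4: ✗ (fails at j=6)
  i=5: ✗ (fails at j=7)
  i=6: ✗ (fails at j=8)
  i=7: ✗ (fails at j=9)
  i=8: ✗ (fails at j=10)
Positions where it holds: {} → 0.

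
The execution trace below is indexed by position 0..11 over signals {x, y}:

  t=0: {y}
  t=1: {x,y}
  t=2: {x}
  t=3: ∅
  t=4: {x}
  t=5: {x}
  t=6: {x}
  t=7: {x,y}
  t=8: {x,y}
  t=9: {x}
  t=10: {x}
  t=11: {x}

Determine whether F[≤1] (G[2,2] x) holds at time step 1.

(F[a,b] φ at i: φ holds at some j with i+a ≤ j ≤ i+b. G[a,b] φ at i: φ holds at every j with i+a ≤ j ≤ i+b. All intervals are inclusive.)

True

Check G[2,2] x at each j in [1,2]:
  j=1: fails at 3
  j=2: holds on [4,4]
Found at j=2 → formula holds.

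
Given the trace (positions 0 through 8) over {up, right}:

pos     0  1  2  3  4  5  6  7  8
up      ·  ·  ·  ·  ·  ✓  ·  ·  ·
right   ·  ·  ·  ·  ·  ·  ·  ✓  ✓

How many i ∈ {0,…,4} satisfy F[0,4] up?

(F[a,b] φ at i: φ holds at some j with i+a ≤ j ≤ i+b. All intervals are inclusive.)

Evaluate at each i in [0,4]:
  i=0: ✗ (none in [0,4])
  i=1: ✓ (witness j=5)
  i=2: ✓ (witness j=5)
  i=3: ✓ (witness j=5)
  i=4: ✓ (witness j=5)
Positions where it holds: {1, 2, 3, 4} → 4.

4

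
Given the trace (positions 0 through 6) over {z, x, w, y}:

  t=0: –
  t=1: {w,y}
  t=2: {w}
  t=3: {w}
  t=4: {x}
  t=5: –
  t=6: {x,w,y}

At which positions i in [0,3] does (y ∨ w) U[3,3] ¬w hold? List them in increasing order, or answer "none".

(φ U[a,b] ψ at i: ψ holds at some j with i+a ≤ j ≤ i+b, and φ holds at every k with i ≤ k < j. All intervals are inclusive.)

1

Evaluate at each i in [0,3]:
  i=0: ✗ (no rhs in [3,3])
  i=1: ✓ (rhs at j=4; lhs holds on [1,3])
  i=2: ✗ (lhs fails at k=4 before rhs at j=5)
  i=3: ✗ (no rhs in [6,6])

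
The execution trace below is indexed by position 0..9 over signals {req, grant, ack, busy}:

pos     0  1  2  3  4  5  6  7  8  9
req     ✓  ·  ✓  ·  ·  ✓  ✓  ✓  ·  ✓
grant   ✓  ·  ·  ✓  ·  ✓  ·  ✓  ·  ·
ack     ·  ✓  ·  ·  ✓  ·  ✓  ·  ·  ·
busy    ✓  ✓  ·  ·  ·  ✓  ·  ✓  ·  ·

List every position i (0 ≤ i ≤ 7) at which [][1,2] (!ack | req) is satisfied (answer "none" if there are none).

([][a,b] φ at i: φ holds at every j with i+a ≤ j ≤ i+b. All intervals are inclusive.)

Evaluate at each i in [0,7]:
  i=0: ✗ (fails at j=1)
  i=1: ✓ (all of [2,3])
  i=2: ✗ (fails at j=4)
  i=3: ✗ (fails at j=4)
  i=4: ✓ (all of [5,6])
  i=5: ✓ (all of [6,7])
  i=6: ✓ (all of [7,8])
  i=7: ✓ (all of [8,9])

1, 4, 5, 6, 7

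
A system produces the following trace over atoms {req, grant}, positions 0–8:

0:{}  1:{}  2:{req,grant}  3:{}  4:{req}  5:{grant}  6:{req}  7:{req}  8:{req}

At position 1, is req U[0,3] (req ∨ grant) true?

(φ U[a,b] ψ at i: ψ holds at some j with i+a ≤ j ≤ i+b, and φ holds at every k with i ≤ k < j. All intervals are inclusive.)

Does not hold

Need some j in [1,4] with (req ∨ grant), and req at every k in [1,j-1].
  j=1: (req ∨ grant) false.
  j=2: (req ∨ grant) holds, but req fails at k=1 → not this j.
  j=3: (req ∨ grant) false.
  j=4: (req ∨ grant) holds, but req fails at k=1 → not this j.
No j in the window works → until fails.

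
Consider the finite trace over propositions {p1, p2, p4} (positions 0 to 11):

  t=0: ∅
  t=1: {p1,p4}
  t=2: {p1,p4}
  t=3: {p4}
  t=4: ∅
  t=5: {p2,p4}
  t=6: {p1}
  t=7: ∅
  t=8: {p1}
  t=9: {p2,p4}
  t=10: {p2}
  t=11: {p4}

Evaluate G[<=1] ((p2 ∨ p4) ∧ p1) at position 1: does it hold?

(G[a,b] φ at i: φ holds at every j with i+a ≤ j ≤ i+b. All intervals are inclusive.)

True

Check ((p2 ∨ p4) ∧ p1) at every j in [1,2]:
  j=1: true
  j=2: true
All positions satisfy it → formula holds.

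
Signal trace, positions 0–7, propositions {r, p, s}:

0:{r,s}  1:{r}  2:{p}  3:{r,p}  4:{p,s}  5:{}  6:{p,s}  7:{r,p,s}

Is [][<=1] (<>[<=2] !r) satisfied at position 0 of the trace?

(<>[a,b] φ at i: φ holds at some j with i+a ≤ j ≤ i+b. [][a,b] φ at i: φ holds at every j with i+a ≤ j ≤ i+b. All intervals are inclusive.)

Yes

Check <>[<=2] !r at every j in [0,1]:
  j=0: holds (witness at 2)
  j=1: holds (witness at 2)
All positions satisfy it → formula holds.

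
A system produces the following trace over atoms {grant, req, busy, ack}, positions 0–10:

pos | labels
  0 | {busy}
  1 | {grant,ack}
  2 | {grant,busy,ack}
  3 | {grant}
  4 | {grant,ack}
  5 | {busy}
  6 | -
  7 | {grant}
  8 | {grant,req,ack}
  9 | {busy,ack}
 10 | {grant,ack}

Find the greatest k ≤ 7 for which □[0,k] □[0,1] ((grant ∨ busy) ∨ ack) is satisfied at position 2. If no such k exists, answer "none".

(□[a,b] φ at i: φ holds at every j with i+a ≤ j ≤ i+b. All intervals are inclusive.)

□[0,1] ((grant ∨ busy) ∨ ack) must hold from j=2 onward; find where it first fails.
  j=2: holds
  j=3: holds
  j=4: holds
  j=5: fails
Holds on [2,4], so largest k = 2.

2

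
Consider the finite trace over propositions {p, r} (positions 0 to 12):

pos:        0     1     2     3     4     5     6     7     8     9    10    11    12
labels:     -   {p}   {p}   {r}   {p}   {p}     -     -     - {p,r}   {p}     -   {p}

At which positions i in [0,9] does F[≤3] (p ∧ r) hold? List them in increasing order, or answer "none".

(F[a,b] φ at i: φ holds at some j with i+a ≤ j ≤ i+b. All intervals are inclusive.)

Evaluate at each i in [0,9]:
  i=0: ✗ (none in [0,3])
  i=1: ✗ (none in [1,4])
  i=2: ✗ (none in [2,5])
  i=3: ✗ (none in [3,6])
  i=4: ✗ (none in [4,7])
  i=5: ✗ (none in [5,8])
  i=6: ✓ (witness j=9)
  i=7: ✓ (witness j=9)
  i=8: ✓ (witness j=9)
  i=9: ✓ (witness j=9)

6, 7, 8, 9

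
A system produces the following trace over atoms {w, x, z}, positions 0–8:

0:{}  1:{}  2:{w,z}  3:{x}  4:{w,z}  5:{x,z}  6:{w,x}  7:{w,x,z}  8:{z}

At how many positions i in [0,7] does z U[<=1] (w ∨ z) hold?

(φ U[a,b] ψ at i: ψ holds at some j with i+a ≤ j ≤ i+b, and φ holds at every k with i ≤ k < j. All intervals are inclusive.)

5

Evaluate at each i in [0,7]:
  i=0: ✗ (no rhs in [0,1])
  i=1: ✗ (lhs fails at k=1 before rhs at j=2)
  i=2: ✓ (rhs at j=2)
  i=3: ✗ (lhs fails at k=3 before rhs at j=4)
  i=4: ✓ (rhs at j=4)
  i=5: ✓ (rhs at j=5)
  i=6: ✓ (rhs at j=6)
  i=7: ✓ (rhs at j=7)
Positions where it holds: {2, 4, 5, 6, 7} → 5.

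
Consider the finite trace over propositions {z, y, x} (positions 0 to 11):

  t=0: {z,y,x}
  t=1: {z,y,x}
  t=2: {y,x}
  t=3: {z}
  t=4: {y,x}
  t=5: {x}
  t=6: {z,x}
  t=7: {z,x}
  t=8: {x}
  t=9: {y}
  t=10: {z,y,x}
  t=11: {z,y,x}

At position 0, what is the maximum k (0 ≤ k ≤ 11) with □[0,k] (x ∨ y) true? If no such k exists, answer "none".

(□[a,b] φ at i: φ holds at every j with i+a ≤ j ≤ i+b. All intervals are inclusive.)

(x ∨ y) must hold from j=0 onward; find where it first fails.
  j=0: holds
  j=1: holds
  j=2: holds
  j=3: fails
Holds on [0,2], so largest k = 2.

2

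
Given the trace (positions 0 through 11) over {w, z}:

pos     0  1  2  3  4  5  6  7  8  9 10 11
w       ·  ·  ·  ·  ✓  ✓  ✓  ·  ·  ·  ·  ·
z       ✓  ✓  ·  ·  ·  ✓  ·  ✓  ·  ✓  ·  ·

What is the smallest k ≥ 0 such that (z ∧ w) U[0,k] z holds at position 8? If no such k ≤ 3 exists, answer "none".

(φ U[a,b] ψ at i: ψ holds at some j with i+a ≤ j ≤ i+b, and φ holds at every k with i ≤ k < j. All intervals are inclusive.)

none

Need earliest j ≥ 8 with z, and (z ∧ w) at every k in [8,j-1].
  j=8: rhs fails.
  j=9: rhs holds but lhs fails at k=8.
  j=10: rhs fails.
  j=11: rhs fails.
No witness within the range → none.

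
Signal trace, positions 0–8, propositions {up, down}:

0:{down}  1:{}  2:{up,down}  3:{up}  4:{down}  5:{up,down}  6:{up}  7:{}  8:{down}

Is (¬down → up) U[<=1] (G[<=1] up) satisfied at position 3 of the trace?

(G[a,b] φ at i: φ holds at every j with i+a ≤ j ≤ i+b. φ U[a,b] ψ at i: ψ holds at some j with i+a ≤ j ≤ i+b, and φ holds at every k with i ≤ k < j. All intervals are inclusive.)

Need some j in [3,4] with G[<=1] up, and (¬down → up) at every k in [3,j-1].
  j=3: G[<=1] up — fails at 4.
  j=4: G[<=1] up — fails at 4.
No j in the window works → until fails.

False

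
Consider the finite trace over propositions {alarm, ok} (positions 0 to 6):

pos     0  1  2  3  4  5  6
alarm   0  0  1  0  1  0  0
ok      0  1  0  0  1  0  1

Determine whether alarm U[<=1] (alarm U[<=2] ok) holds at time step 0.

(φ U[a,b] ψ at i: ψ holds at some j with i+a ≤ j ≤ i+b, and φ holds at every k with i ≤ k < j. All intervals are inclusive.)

Does not hold

Need some j in [0,1] with (alarm U[<=2] ok), and alarm at every k in [0,j-1].
  j=0: (alarm U[<=2] ok) — fails.
  j=1: (alarm U[<=2] ok) holds, but alarm fails at k=0 → not this j.
No j in the window works → until fails.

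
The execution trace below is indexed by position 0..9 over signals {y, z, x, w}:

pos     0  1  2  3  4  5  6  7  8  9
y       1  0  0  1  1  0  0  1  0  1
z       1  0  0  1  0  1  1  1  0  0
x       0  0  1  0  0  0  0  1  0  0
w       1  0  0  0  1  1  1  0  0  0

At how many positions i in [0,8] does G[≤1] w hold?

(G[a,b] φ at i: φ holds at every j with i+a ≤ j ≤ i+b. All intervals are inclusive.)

2

Evaluate at each i in [0,8]:
  i=0: ✗ (fails at j=1)
  i=1: ✗ (fails at j=1)
  i=2: ✗ (fails at j=2)
  i=3: ✗ (fails at j=3)
  i=4: ✓ (all of [4,5])
  i=5: ✓ (all of [5,6])
  i=6: ✗ (fails at j=7)
  i=7: ✗ (fails at j=7)
  i=8: ✗ (fails at j=8)
Positions where it holds: {4, 5} → 2.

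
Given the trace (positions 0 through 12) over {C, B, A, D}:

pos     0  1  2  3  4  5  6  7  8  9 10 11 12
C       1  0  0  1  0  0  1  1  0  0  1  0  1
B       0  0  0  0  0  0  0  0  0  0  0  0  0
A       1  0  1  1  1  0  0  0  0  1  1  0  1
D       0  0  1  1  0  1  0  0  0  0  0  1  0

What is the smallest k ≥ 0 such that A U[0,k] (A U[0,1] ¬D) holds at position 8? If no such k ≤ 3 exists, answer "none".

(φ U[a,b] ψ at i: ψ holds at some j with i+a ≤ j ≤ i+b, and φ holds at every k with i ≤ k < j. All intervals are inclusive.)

Need earliest j ≥ 8 with (A U[0,1] ¬D), and A at every k in [8,j-1].
  j=8: rhs holds (empty prefix). k = 0.

0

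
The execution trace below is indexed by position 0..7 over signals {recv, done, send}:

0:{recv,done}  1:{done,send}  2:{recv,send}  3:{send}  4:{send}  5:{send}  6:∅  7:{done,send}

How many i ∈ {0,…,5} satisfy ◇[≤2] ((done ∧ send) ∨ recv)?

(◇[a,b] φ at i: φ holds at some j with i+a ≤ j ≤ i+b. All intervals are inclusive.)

Evaluate at each i in [0,5]:
  i=0: ✓ (witness j=0)
  i=1: ✓ (witness j=1)
  i=2: ✓ (witness j=2)
  i=3: ✗ (none in [3,5])
  i=4: ✗ (none in [4,6])
  i=5: ✓ (witness j=7)
Positions where it holds: {0, 1, 2, 5} → 4.

4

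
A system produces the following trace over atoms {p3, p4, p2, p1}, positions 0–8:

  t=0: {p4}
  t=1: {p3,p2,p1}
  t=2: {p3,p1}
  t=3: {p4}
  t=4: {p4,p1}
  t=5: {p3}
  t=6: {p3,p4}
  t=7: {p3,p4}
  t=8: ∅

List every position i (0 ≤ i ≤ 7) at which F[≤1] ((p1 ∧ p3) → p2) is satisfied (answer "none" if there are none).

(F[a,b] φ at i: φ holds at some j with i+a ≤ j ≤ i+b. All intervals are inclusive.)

Evaluate at each i in [0,7]:
  i=0: ✓ (witness j=0)
  i=1: ✓ (witness j=1)
  i=2: ✓ (witness j=3)
  i=3: ✓ (witness j=3)
  i=4: ✓ (witness j=4)
  i=5: ✓ (witness j=5)
  i=6: ✓ (witness j=6)
  i=7: ✓ (witness j=7)

0, 1, 2, 3, 4, 5, 6, 7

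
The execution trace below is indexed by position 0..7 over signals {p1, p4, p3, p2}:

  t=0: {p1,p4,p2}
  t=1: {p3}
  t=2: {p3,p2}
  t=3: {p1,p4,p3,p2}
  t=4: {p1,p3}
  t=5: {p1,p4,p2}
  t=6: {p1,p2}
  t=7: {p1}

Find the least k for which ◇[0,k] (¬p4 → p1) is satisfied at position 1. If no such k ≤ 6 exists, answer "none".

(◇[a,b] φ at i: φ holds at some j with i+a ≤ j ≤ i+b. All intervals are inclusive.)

Scan j = 1,2,… for (¬p4 → p1):
  j=1: fails
  j=2: fails
  j=3: holds
First hit at j=3, so smallest k = 3-1 = 2.

2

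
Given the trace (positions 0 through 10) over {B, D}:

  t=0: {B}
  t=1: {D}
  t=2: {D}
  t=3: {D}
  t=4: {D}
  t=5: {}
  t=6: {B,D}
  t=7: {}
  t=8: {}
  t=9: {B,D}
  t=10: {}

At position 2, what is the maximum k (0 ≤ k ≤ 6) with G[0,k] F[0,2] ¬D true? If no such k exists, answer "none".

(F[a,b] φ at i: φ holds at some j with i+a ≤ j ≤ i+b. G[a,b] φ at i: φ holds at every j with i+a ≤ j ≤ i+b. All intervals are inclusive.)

F[0,2] ¬D must hold from j=2 onward; find where it first fails.
  j=2: fails → no k works.

none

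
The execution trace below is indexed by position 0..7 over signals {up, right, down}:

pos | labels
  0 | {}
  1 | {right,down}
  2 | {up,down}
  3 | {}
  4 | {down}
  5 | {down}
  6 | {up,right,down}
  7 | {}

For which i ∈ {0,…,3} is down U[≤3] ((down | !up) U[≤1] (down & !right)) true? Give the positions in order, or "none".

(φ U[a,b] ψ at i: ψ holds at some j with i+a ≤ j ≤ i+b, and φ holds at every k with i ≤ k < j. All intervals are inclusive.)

Evaluate at each i in [0,3]:
  i=0: ✗ (lhs fails at k=0 before rhs at j=1)
  i=1: ✓ (rhs at j=1)
  i=2: ✓ (rhs at j=2)
  i=3: ✓ (rhs at j=3)

1, 2, 3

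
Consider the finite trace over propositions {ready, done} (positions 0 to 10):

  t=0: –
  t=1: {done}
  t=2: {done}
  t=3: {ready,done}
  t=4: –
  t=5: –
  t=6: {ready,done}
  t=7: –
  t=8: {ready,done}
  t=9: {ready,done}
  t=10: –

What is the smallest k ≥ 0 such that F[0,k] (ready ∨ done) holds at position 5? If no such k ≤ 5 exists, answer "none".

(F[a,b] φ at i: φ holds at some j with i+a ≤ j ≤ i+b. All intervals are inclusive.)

Scan j = 5,6,… for (ready ∨ done):
  j=5: fails
  j=6: holds
First hit at j=6, so smallest k = 6-5 = 1.

1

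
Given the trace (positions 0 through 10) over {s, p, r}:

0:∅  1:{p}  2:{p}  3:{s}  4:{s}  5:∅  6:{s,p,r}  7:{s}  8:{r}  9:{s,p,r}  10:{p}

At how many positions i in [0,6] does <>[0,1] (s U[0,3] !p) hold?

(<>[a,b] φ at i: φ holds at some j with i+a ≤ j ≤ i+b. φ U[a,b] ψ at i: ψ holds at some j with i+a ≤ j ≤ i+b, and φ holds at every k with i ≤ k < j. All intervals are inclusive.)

Evaluate at each i in [0,6]:
  i=0: ✓ (witness j=0)
  i=1: ✗ (none in [1,2])
  i=2: ✓ (witness j=3)
  i=3: ✓ (witness j=3)
  i=4: ✓ (witness j=4)
  i=5: ✓ (witness j=5)
  i=6: ✓ (witness j=6)
Positions where it holds: {0, 2, 3, 4, 5, 6} → 6.

6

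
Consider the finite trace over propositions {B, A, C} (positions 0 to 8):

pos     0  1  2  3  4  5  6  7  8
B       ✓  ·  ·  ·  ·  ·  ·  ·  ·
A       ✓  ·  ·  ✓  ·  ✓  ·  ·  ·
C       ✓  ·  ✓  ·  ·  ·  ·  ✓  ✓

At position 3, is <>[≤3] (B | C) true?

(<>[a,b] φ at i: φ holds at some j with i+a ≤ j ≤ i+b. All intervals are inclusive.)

Does not hold

Check (B | C) at each j in [3,6]:
  j=3: false
  j=4: false
  j=5: false
  j=6: false
No position in the window satisfies it → formula fails.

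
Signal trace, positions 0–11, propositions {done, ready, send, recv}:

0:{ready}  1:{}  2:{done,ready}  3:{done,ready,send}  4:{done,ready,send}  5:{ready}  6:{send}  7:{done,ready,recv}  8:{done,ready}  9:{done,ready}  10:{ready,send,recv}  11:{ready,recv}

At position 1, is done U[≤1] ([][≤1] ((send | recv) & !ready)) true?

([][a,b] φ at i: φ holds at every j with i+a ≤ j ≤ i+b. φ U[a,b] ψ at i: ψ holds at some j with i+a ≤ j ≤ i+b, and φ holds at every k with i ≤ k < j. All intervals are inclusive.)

Need some j in [1,2] with [][≤1] ((send | recv) & !ready), and done at every k in [1,j-1].
  j=1: [][≤1] ((send | recv) & !ready) — fails at 1.
  j=2: [][≤1] ((send | recv) & !ready) — fails at 2.
No j in the window works → until fails.

Does not hold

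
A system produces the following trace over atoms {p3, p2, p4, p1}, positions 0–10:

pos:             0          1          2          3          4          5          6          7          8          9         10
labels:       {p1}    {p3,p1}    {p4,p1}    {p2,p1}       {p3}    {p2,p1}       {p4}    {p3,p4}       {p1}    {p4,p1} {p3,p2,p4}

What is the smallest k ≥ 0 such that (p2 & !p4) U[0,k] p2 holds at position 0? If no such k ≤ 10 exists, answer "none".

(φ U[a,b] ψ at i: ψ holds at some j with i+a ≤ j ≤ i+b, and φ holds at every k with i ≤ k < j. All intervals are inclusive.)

none

Need earliest j ≥ 0 with p2, and (p2 & !p4) at every k in [0,j-1].
  j=0: rhs fails.
  j=1: rhs fails.
  j=2: rhs fails.
  j=3: rhs holds but lhs fails at k=0.
  j=4: rhs fails.
  j=5: rhs holds but lhs fails at k=0.
  j=6: rhs fails.
  j=7: rhs fails.
  j=8: rhs fails.
  j=9: rhs fails.
  j=10: rhs holds but lhs fails at k=0.
No witness within the range → none.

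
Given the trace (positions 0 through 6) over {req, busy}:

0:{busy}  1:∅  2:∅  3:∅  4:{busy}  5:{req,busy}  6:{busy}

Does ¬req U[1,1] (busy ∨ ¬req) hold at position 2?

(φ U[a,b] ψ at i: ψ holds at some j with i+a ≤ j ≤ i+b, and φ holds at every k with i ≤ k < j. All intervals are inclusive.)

Yes

Need some j in [3,3] with (busy ∨ ¬req), and ¬req at every k in [2,j-1].
  j=3: (busy ∨ ¬req) holds; ¬req holds at every k in [2,2] → satisfied.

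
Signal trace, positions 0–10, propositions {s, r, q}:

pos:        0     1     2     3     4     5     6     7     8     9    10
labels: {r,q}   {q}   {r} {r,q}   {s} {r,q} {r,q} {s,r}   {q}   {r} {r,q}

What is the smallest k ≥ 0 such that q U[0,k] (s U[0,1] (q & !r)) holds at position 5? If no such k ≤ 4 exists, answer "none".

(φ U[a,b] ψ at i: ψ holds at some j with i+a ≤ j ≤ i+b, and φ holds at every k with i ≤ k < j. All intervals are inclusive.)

Need earliest j ≥ 5 with (s U[0,1] (q & !r)), and q at every k in [5,j-1].
  j=5: rhs fails.
  j=6: rhs fails.
  j=7: rhs holds; lhs holds on [5,6]. k = 2.

2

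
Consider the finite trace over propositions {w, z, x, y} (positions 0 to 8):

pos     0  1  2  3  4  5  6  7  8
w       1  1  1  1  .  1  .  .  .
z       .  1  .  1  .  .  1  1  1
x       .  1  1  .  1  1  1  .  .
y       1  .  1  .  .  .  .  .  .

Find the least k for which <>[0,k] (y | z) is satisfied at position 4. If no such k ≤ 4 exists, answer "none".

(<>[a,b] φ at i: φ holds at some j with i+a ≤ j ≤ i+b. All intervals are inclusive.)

Scan j = 4,5,… for (y | z):
  j=4: fails
  j=5: fails
  j=6: holds
First hit at j=6, so smallest k = 6-4 = 2.

2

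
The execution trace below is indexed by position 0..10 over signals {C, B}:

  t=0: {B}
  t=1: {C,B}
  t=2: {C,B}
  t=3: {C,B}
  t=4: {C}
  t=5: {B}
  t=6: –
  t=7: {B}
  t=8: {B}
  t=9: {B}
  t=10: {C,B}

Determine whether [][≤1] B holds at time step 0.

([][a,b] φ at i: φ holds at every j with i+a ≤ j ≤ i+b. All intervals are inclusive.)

Check B at every j in [0,1]:
  j=0: true
  j=1: true
All positions satisfy it → formula holds.

Yes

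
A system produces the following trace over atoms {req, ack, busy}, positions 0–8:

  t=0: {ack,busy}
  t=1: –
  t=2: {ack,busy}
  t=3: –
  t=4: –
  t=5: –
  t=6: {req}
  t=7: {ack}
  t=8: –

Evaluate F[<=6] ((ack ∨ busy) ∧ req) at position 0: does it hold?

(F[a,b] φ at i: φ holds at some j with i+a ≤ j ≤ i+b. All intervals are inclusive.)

Check ((ack ∨ busy) ∧ req) at each j in [0,6]:
  j=0: false
  j=1: false
  j=2: false
  j=3: false
  j=4: false
  j=5: false
  j=6: false
No position in the window satisfies it → formula fails.

No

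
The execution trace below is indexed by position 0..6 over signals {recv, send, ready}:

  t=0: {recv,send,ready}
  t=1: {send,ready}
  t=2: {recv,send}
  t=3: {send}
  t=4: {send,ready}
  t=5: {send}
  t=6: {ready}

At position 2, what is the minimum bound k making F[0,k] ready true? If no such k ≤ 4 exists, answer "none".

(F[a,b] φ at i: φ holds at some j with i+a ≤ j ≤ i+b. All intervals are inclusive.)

Scan j = 2,3,… for ready:
  j=2: fails
  j=3: fails
  j=4: holds
First hit at j=4, so smallest k = 4-2 = 2.

2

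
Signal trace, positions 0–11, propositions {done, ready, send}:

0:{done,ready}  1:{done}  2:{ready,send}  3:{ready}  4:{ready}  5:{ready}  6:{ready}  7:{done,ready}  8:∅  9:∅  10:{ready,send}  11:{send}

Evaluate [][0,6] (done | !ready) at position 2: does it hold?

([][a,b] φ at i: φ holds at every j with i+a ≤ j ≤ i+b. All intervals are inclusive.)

False

Check (done | !ready) at every j in [2,8]:
  j=2: false
  j=3: false
  j=4: false
  j=5: false
  j=6: false
  j=7: true
  j=8: true
Fails at j=2 → formula fails.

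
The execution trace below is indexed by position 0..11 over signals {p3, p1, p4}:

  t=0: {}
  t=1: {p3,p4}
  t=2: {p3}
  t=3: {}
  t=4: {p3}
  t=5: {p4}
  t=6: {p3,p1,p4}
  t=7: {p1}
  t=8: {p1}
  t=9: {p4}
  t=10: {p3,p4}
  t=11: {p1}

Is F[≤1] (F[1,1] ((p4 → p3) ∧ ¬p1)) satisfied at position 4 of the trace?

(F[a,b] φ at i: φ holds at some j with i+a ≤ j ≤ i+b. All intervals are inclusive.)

Does not hold

Check F[1,1] ((p4 → p3) ∧ ¬p1) at each j in [4,5]:
  j=4: fails (none in [5,5])
  j=5: fails (none in [6,6])
No position in the window satisfies it → formula fails.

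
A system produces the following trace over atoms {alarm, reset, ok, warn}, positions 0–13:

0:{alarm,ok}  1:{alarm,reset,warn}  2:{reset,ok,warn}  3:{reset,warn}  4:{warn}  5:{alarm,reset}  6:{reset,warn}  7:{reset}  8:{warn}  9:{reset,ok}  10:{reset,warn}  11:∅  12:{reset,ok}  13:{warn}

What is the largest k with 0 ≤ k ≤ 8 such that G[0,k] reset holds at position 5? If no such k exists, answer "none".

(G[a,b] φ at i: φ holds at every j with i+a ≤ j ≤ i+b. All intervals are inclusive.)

2

reset must hold from j=5 onward; find where it first fails.
  j=5: holds
  j=6: holds
  j=7: holds
  j=8: fails
Holds on [5,7], so largest k = 2.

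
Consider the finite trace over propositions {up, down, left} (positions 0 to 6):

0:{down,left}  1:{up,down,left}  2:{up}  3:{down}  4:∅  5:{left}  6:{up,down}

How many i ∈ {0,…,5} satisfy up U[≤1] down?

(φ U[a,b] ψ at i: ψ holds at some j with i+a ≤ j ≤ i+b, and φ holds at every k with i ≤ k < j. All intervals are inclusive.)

Evaluate at each i in [0,5]:
  i=0: ✓ (rhs at j=0)
  i=1: ✓ (rhs at j=1)
  i=2: ✓ (rhs at j=3; lhs holds on [2,2])
  i=3: ✓ (rhs at j=3)
  i=4: ✗ (no rhs in [4,5])
  i=5: ✗ (lhs fails at k=5 before rhs at j=6)
Positions where it holds: {0, 1, 2, 3} → 4.

4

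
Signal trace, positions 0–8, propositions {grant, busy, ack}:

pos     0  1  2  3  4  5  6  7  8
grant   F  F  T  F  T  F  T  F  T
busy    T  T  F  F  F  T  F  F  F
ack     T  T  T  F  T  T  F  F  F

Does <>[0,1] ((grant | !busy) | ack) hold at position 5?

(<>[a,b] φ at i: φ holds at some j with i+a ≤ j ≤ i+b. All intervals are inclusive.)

Yes

Check ((grant | !busy) | ack) at each j in [5,6]:
  j=5: true
  j=6: true
Found at j=5 → formula holds.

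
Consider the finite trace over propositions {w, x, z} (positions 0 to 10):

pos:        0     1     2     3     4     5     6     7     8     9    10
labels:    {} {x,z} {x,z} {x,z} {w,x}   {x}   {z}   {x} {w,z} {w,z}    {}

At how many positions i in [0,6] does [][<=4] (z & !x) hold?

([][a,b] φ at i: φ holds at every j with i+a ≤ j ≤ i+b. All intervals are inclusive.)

Evaluate at each i in [0,6]:
  i=0: ✗ (fails at j=0)
  i=1: ✗ (fails at j=1)
  i=2: ✗ (fails at j=2)
  i=3: ✗ (fails at j=3)
  i=4: ✗ (fails at j=4)
  i=5: ✗ (fails at j=5)
  i=6: ✗ (fails at j=7)
Positions where it holds: {} → 0.

0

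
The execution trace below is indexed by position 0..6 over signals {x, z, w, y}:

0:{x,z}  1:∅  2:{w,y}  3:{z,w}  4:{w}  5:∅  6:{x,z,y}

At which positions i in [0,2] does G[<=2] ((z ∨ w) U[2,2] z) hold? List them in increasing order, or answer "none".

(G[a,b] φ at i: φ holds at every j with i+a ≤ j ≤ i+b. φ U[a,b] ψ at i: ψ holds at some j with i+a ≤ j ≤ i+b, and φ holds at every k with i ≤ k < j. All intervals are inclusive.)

none

Evaluate at each i in [0,2]:
  i=0: ✗ (fails at j=0)
  i=1: ✗ (fails at j=1)
  i=2: ✗ (fails at j=2)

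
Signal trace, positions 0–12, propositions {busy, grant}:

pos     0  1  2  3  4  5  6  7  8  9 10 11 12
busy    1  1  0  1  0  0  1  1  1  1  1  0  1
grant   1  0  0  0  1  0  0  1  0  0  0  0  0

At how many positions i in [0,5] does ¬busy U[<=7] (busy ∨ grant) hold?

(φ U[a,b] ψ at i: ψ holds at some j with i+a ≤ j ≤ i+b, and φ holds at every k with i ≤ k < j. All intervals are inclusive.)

6

Evaluate at each i in [0,5]:
  i=0: ✓ (rhs at j=0)
  i=1: ✓ (rhs at j=1)
  i=2: ✓ (rhs at j=3; lhs holds on [2,2])
  i=3: ✓ (rhs at j=3)
  i=4: ✓ (rhs at j=4)
  i=5: ✓ (rhs at j=6; lhs holds on [5,5])
Positions where it holds: {0, 1, 2, 3, 4, 5} → 6.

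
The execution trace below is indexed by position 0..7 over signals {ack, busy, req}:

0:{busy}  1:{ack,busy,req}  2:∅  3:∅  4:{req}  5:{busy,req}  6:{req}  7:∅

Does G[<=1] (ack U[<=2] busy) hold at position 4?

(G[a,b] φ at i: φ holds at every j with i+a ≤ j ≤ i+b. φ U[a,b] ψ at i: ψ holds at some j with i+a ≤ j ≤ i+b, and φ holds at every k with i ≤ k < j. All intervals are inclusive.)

Check (ack U[<=2] busy) at every j in [4,5]:
  j=4: fails
  j=5: holds
Fails at j=4 → formula fails.

Does not hold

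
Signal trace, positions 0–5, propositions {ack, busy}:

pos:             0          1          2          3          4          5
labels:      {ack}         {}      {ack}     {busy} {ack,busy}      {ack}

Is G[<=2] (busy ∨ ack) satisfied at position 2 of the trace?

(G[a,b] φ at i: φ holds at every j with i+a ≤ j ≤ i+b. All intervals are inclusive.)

Check (busy ∨ ack) at every j in [2,4]:
  j=2: true
  j=3: true
  j=4: true
All positions satisfy it → formula holds.

Holds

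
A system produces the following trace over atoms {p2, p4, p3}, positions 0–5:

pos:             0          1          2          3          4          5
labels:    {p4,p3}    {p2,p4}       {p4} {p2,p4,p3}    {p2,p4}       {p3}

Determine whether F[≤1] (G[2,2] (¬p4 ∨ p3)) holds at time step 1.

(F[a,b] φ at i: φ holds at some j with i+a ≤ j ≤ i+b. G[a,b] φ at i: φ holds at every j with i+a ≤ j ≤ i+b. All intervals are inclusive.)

Check G[2,2] (¬p4 ∨ p3) at each j in [1,2]:
  j=1: holds on [3,3]
  j=2: fails at 4
Found at j=1 → formula holds.

Yes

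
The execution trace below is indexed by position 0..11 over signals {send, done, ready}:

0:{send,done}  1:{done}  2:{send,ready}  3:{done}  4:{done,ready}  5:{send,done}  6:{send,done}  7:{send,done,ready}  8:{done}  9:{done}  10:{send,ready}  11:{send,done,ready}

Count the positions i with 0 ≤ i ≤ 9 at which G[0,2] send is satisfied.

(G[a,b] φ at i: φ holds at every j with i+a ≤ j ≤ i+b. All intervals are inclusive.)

1

Evaluate at each i in [0,9]:
  i=0: ✗ (fails at j=1)
  i=1: ✗ (fails at j=1)
  i=2: ✗ (fails at j=3)
  i=3: ✗ (fails at j=3)
  i=4: ✗ (fails at j=4)
  i=5: ✓ (all of [5,7])
  i=6: ✗ (fails at j=8)
  i=7: ✗ (fails at j=8)
  i=8: ✗ (fails at j=8)
  i=9: ✗ (fails at j=9)
Positions where it holds: {5} → 1.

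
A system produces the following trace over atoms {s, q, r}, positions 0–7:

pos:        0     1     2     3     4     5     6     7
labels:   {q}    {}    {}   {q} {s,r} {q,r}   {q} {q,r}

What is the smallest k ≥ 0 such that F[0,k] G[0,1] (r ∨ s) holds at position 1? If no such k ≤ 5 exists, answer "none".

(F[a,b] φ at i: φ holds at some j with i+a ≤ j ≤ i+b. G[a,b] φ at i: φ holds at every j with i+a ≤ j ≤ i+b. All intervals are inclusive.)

3

Scan j = 1,2,… for G[0,1] (r ∨ s):
  j=1: fails
  j=2: fails
  j=3: fails
  j=4: holds
First hit at j=4, so smallest k = 4-1 = 3.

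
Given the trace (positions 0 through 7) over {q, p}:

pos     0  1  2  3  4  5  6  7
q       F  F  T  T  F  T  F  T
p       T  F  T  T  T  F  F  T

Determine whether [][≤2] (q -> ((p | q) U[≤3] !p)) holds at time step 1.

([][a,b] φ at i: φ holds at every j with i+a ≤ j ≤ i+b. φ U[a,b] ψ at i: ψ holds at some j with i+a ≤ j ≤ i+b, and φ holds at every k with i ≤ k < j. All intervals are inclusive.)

Check (q -> ((p | q) U[≤3] !p)) at every j in [1,3]:
  j=1: antecedent false → ✓
  j=2: antecedent true; consequent holds → ✓
  j=3: antecedent true; consequent holds → ✓
All positions satisfy it → formula holds.

Holds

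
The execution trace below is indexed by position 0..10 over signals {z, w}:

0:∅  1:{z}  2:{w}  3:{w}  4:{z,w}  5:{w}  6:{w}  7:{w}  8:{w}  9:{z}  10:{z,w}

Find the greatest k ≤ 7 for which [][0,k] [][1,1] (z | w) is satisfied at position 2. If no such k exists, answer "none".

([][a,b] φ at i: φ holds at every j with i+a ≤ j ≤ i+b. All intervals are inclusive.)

7

[][1,1] (z | w) must hold from j=2 onward; find where it first fails.
  j=2: holds
  j=3: holds
  j=4: holds
  j=5: holds
  j=6: holds
  j=7: holds
  j=8: holds
  j=9: holds
Holds through j=9; largest k = 7.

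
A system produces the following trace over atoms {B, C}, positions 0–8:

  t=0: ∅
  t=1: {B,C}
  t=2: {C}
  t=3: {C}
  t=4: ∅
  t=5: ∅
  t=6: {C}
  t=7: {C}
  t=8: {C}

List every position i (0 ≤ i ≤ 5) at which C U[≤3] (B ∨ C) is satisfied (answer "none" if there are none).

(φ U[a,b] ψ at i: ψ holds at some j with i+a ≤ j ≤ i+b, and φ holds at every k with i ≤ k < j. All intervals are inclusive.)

Evaluate at each i in [0,5]:
  i=0: ✗ (lhs fails at k=0 before rhs at j=1)
  i=1: ✓ (rhs at j=1)
  i=2: ✓ (rhs at j=2)
  i=3: ✓ (rhs at j=3)
  i=4: ✗ (lhs fails at k=4 before rhs at j=6)
  i=5: ✗ (lhs fails at k=5 before rhs at j=6)

1, 2, 3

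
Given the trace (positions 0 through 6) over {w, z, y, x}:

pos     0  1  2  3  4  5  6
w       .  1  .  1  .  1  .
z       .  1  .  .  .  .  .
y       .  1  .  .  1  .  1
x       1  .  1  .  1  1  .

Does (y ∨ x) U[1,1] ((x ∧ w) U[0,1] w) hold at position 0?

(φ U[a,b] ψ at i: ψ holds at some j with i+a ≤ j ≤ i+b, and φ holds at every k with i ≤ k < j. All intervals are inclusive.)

True

Need some j in [1,1] with ((x ∧ w) U[0,1] w), and (y ∨ x) at every k in [0,j-1].
  j=1: ((x ∧ w) U[0,1] w) holds; (y ∨ x) holds at every k in [0,0] → satisfied.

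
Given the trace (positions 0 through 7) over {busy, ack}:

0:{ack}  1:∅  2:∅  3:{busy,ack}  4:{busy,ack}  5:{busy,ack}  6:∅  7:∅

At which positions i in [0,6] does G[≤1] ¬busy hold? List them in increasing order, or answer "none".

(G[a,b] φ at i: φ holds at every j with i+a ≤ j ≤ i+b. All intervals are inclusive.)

Evaluate at each i in [0,6]:
  i=0: ✓ (all of [0,1])
  i=1: ✓ (all of [1,2])
  i=2: ✗ (fails at j=3)
  i=3: ✗ (fails at j=3)
  i=4: ✗ (fails at j=4)
  i=5: ✗ (fails at j=5)
  i=6: ✓ (all of [6,7])

0, 1, 6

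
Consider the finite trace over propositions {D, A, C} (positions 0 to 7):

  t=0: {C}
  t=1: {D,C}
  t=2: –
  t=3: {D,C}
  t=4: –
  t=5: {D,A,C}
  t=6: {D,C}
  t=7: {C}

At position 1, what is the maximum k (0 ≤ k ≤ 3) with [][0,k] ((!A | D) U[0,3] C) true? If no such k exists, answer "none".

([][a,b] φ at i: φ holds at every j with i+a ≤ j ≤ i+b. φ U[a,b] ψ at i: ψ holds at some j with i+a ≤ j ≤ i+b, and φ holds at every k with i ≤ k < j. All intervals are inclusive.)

3

((!A | D) U[0,3] C) must hold from j=1 onward; find where it first fails.
  j=1: holds
  j=2: holds
  j=3: holds
  j=4: holds
Holds through j=4; largest k = 3.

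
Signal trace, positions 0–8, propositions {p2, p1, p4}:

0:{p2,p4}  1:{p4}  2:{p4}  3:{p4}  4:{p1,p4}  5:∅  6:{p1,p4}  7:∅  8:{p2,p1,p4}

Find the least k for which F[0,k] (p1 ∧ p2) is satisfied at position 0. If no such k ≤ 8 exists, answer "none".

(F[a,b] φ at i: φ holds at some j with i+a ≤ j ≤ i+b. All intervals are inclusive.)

8

Scan j = 0,1,… for (p1 ∧ p2):
  j=0: fails
  j=1: fails
  j=2: fails
  j=3: fails
  j=4: fails
  j=5: fails
  j=6: fails
  j=7: fails
  j=8: holds
First hit at j=8, so smallest k = 8-0 = 8.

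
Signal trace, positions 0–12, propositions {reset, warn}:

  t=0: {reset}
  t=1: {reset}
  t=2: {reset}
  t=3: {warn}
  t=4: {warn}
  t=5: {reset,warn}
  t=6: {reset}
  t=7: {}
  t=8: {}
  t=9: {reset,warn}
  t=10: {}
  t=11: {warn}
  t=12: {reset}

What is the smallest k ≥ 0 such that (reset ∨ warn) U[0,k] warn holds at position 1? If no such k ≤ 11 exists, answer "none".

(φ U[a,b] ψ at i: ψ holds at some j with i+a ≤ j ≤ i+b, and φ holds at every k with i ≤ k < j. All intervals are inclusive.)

Need earliest j ≥ 1 with warn, and (reset ∨ warn) at every k in [1,j-1].
  j=1: rhs fails.
  j=2: rhs fails.
  j=3: rhs holds; lhs holds on [1,2]. k = 2.

2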